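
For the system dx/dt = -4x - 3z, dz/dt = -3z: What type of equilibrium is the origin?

stable node

A = [[-4,-3],[0,-3]]; det(A-λI) = λ^2 + 7λ + 12.
λ = -4, -3: both negative.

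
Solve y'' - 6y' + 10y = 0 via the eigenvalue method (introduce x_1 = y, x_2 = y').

y(t) = C_1e^(3t)cos(t) + C_2e^(3t)sin(t)

Let x_1 = y, x_2 = y'. Then x_1' = x_2 and x_2' = -10x_1 + 6x_2.
A = [[0,1],[-10,6]]; det(A-λI) = λ^2 - 6λ + 10.
Eigenvalues λ = 3 ± i.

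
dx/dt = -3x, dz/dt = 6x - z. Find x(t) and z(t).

Coefficient matrix A = [[-3, 0], [6, -1]].
Characteristic polynomial det(A - λI) = λ^2 + 4λ + 3 = 0.
Eigenvalues λ = -3, -1.
For λ=-3: (A-λI) row 2 is [6, 2], so an eigenvector is (-1, 3).
For λ=-1: (A-λI) row 1 is [-2, 0], so an eigenvector is (0, 1).
General solution: K_1e^(-3t)(-1,3) + K_2e^(-t)(0,1).

x(t) = -K_1e^(-3t), z(t) = 3K_1e^(-3t) + K_2e^(-t)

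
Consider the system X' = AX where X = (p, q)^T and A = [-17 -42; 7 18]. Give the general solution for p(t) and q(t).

p(t) = -2C_1e^(4t) + 3C_2e^(-3t), q(t) = C_1e^(4t) - C_2e^(-3t)

Coefficient matrix A = [[-17, -42], [7, 18]].
Characteristic polynomial det(A - λI) = λ^2 - λ - 12 = 0.
Eigenvalues λ = 4, -3.
For λ=4: (A-λI) row 1 is [-21, -42], so an eigenvector is (-2, 1).
For λ=-3: (A-λI) row 1 is [-14, -42], so an eigenvector is (3, -1).
General solution: C_1e^(4t)(-2,1) + C_2e^(-3t)(3,-1).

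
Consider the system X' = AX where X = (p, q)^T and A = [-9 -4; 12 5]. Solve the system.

Coefficient matrix A = [[-9, -4], [12, 5]].
Characteristic polynomial det(A - λI) = λ^2 + 4λ + 3 = 0.
Eigenvalues λ = -3, -1.
For λ=-3: (A-λI) row 1 is [-6, -4], so an eigenvector is (-2, 3).
For λ=-1: (A-λI) row 1 is [-8, -4], so an eigenvector is (1, -2).
General solution: c_1e^(-3t)(-2,3) + c_2e^(-t)(1,-2).

p(t) = -2c_1e^(-3t) + c_2e^(-t), q(t) = 3c_1e^(-3t) - 2c_2e^(-t)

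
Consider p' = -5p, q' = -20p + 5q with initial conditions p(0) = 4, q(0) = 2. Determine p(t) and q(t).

p(t) = 4e^(-5t), q(t) = -6e^(5t) + 8e^(-5t)

Coefficient matrix A = [[-5, 0], [-20, 5]].
Characteristic polynomial det(A - λI) = λ^2 - 25 = 0.
Eigenvalues λ = -5, 5.
For λ=-5: (A-λI) row 2 is [-20, 10], so an eigenvector is (-1, -2).
For λ=5: (A-λI) row 1 is [-10, 0], so an eigenvector is (0, -1).
General solution: c_1e^(-5t)(-1,-2) + c_2e^(5t)(0,-1).
Applying p(0)=4, q(0)=2 gives c_1=-4, c_2=6.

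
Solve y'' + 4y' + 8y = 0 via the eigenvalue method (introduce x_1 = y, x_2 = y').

y(t) = c_1e^(-2t)cos(2t) + c_2e^(-2t)sin(2t)

Let x_1 = y, x_2 = y'. Then x_1' = x_2 and x_2' = -8x_1 - 4x_2.
A = [[0,1],[-8,-4]]; det(A-λI) = λ^2 + 4λ + 8.
Eigenvalues λ = -2 ± 2i.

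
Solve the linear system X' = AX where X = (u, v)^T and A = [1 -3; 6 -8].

u(t) = K_1e^(-2t) + K_2e^(-5t), v(t) = K_1e^(-2t) + 2K_2e^(-5t)

Coefficient matrix A = [[1, -3], [6, -8]].
Characteristic polynomial det(A - λI) = λ^2 + 7λ + 10 = 0.
Eigenvalues λ = -2, -5.
For λ=-2: (A-λI) row 1 is [3, -3], so an eigenvector is (1, 1).
For λ=-5: (A-λI) row 1 is [6, -3], so an eigenvector is (1, 2).
General solution: K_1e^(-2t)(1,1) + K_2e^(-5t)(1,2).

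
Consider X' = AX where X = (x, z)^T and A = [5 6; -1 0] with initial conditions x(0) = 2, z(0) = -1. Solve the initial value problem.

Coefficient matrix A = [[5, 6], [-1, 0]].
Characteristic polynomial det(A - λI) = λ^2 - 5λ + 6 = 0.
Eigenvalues λ = 2, 3.
For λ=2: (A-λI) row 1 is [3, 6], so an eigenvector is (2, -1).
For λ=3: (A-λI) row 1 is [2, 6], so an eigenvector is (-3, 1).
General solution: K_1e^(2t)(2,-1) + K_2e^(3t)(-3,1).
Applying x(0)=2, z(0)=-1 gives K_1=1, K_2=0.

x(t) = 2e^(2t), z(t) = -e^(2t)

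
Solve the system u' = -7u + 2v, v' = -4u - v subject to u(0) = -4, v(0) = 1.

u(t) = 5e^(-3t) - 9e^(-5t), v(t) = 10e^(-3t) - 9e^(-5t)

Coefficient matrix A = [[-7, 2], [-4, -1]].
Characteristic polynomial det(A - λI) = λ^2 + 8λ + 15 = 0.
Eigenvalues λ = -5, -3.
For λ=-5: (A-λI) row 1 is [-2, 2], so an eigenvector is (1, 1).
For λ=-3: (A-λI) row 1 is [-4, 2], so an eigenvector is (-1, -2).
General solution: C_1e^(-5t)(1,1) + C_2e^(-3t)(-1,-2).
Applying u(0)=-4, v(0)=1 gives C_1=-9, C_2=-5.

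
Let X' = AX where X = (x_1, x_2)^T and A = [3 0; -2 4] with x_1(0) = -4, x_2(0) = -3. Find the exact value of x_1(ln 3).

A = [[3,0],[-2,4]]; eigenvalues λ = 3, 4.
Eigenvectors: (1,2) for λ=3, (0,-1) for λ=4.
From the initial condition, c_1 = -4, c_2 = -5.
x_1(ln 3) = (-4)(3^3)(1) + (-5)(3^4)(0) = -108.

-108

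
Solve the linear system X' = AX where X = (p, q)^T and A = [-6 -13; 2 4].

p(t) = 2c_1e^(-t)sin(t) - 3c_1e^(-t)cos(t) - 3c_2e^(-t)sin(t) - 2c_2e^(-t)cos(t), q(t) = -c_1e^(-t)sin(t) + c_1e^(-t)cos(t) + c_2e^(-t)sin(t) + c_2e^(-t)cos(t)

Coefficient matrix A = [[-6, -13], [2, 4]].
Characteristic polynomial det(A - λI) = λ^2 + 2λ + 2 = 0.
Eigenvalues λ = -1 ± i (complex conjugate pair).
For λ=-1+i: an eigenvector is (-3,1) - i(2,-1) = (-3 - 2i, 1 + i).
A real fundamental pair from Re and Im of e^((-1+i)t)v: X_1 = e^(-t)(cos(t)·(-3,1) + sin(t)·(2,-1)), X_2 = e^(-t)(sin(t)·(-3,1) - cos(t)·(2,-1)).
General solution: c_1X_1 + c_2X_2.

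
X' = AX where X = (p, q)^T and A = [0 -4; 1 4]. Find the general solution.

p(t) = -2c_1e^(2t) - 2c_2te^(2t) + 3c_2e^(2t), q(t) = c_1e^(2t) + c_2te^(2t) - c_2e^(2t)

Coefficient matrix A = [[0, -4], [1, 4]].
Characteristic polynomial det(A - λI) = λ^2 - 4λ + 4 = 0.
Single eigenvalue λ = 2 with algebraic multiplicity 2.
Eigenvector v = (-2,1); generalized eigenvector w with (A-λI)w=v is (3,-1).
General solution: e^(2t)[c_1·v + c_2·(t·v + w)].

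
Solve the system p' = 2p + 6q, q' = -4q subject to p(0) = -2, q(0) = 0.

p(t) = -2e^(2t), q(t) = 0

Coefficient matrix A = [[2, 6], [0, -4]].
Characteristic polynomial det(A - λI) = λ^2 + 2λ - 8 = 0.
Eigenvalues λ = -4, 2.
For λ=-4: (A-λI) row 1 is [6, 6], so an eigenvector is (-1, 1).
For λ=2: (A-λI) row 1 is [0, 6], so an eigenvector is (1, 0).
General solution: c_1e^(-4t)(-1,1) + c_2e^(2t)(1,0).
Applying p(0)=-2, q(0)=0 gives c_1=0, c_2=-2.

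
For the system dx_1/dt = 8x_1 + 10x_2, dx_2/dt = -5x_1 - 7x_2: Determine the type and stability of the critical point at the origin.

A = [[8,10],[-5,-7]]; det(A-λI) = λ^2 - λ - 6.
λ = -2, 3: opposite signs.

saddle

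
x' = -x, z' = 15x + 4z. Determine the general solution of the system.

Coefficient matrix A = [[-1, 0], [15, 4]].
Characteristic polynomial det(A - λI) = λ^2 - 3λ - 4 = 0.
Eigenvalues λ = -1, 4.
For λ=-1: (A-λI) row 2 is [15, 5], so an eigenvector is (-1, 3).
For λ=4: (A-λI) row 1 is [-5, 0], so an eigenvector is (0, -1).
General solution: K_1e^(-t)(-1,3) + K_2e^(4t)(0,-1).

x(t) = -K_1e^(-t), z(t) = 3K_1e^(-t) - K_2e^(4t)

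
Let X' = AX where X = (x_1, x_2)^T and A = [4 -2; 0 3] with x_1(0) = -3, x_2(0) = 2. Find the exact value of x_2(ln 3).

54

A = [[4,-2],[0,3]]; eigenvalues λ = 4, 3.
Eigenvectors: (1,0) for λ=4, (2,1) for λ=3.
From the initial condition, c_1 = -7, c_2 = 2.
x_2(ln 3) = (-7)(3^4)(0) + (2)(3^3)(1) = 54.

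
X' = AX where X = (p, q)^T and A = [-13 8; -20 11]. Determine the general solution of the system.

p(t) = -K_1e^(-t)sin(4t) - K_1e^(-t)cos(4t) - K_2e^(-t)sin(4t) + K_2e^(-t)cos(4t), q(t) = -K_1e^(-t)sin(4t) - 2K_1e^(-t)cos(4t) - 2K_2e^(-t)sin(4t) + K_2e^(-t)cos(4t)

Coefficient matrix A = [[-13, 8], [-20, 11]].
Characteristic polynomial det(A - λI) = λ^2 + 2λ + 17 = 0.
Eigenvalues λ = -1 ± 4i (complex conjugate pair).
For λ=-1+4i: an eigenvector is (-1,-2) - i(-1,-1) = (-1 + i, -2 + i).
A real fundamental pair from Re and Im of e^((-1+4i)t)v: X_1 = e^(-t)(cos(4t)·(-1,-2) + sin(4t)·(-1,-1)), X_2 = e^(-t)(sin(4t)·(-1,-2) - cos(4t)·(-1,-1)).
General solution: K_1X_1 + K_2X_2.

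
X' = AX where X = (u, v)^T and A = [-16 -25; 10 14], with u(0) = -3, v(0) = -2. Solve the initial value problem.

Coefficient matrix A = [[-16, -25], [10, 14]].
Characteristic polynomial det(A - λI) = λ^2 + 2λ + 26 = 0.
Eigenvalues λ = -1 ± 5i (complex conjugate pair).
For λ=-1+5i: an eigenvector is (-2,1) - i(1,-1) = (-2 - i, 1 + i).
A real fundamental pair from Re and Im of e^((-1+5i)t)v: X_1 = e^(-t)(cos(5t)·(-2,1) + sin(5t)·(1,-1)), X_2 = e^(-t)(sin(5t)·(-2,1) - cos(5t)·(1,-1)).
General solution: C_1X_1 + C_2X_2.
Applying u(0)=-3, v(0)=-2 gives C_1=5, C_2=-7.

u(t) = 19e^(-t)sin(5t) - 3e^(-t)cos(5t), v(t) = -12e^(-t)sin(5t) - 2e^(-t)cos(5t)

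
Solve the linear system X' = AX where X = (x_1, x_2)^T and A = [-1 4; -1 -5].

x_1(t) = -2c_1e^(-3t) - 2c_2te^(-3t) + 3c_2e^(-3t), x_2(t) = c_1e^(-3t) + c_2te^(-3t) - 2c_2e^(-3t)

Coefficient matrix A = [[-1, 4], [-1, -5]].
Characteristic polynomial det(A - λI) = λ^2 + 6λ + 9 = 0.
Single eigenvalue λ = -3 with algebraic multiplicity 2.
Eigenvector v = (-2,1); generalized eigenvector w with (A-λI)w=v is (3,-2).
General solution: e^(-3t)[c_1·v + c_2·(t·v + w)].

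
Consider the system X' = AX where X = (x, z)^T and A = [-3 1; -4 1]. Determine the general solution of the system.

x(t) = c_1e^(-t) + c_2te^(-t) + c_2e^(-t), z(t) = 2c_1e^(-t) + 2c_2te^(-t) + 3c_2e^(-t)

Coefficient matrix A = [[-3, 1], [-4, 1]].
Characteristic polynomial det(A - λI) = λ^2 + 2λ + 1 = 0.
Single eigenvalue λ = -1 with algebraic multiplicity 2.
Eigenvector v = (1,2); generalized eigenvector w with (A-λI)w=v is (1,3).
General solution: e^(-t)[c_1·v + c_2·(t·v + w)].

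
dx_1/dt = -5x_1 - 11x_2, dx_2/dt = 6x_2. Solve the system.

x_1(t) = c_1e^(6t) - c_2e^(-5t), x_2(t) = -c_1e^(6t)

Coefficient matrix A = [[-5, -11], [0, 6]].
Characteristic polynomial det(A - λI) = λ^2 - λ - 30 = 0.
Eigenvalues λ = 6, -5.
For λ=6: (A-λI) row 1 is [-11, -11], so an eigenvector is (1, -1).
For λ=-5: (A-λI) row 1 is [0, -11], so an eigenvector is (-1, 0).
General solution: c_1e^(6t)(1,-1) + c_2e^(-5t)(-1,0).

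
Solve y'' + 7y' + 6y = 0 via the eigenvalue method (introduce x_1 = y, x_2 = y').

y(t) = c_1e^(-6t) + c_2e^(-t)

Let x_1 = y, x_2 = y'. Then x_1' = x_2 and x_2' = -6x_1 - 7x_2.
A = [[0,1],[-6,-7]]; det(A-λI) = λ^2 + 7λ + 6.
Eigenvalues λ = -6, -1 with eigenvectors (1,-6), (1,-1).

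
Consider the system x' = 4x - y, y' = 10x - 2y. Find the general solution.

Coefficient matrix A = [[4, -1], [10, -2]].
Characteristic polynomial det(A - λI) = λ^2 - 2λ + 2 = 0.
Eigenvalues λ = 1 ± i (complex conjugate pair).
For λ=1+i: an eigenvector is (0,1) - i(-1,-3) = (0 + i, 1 + 3i).
A real fundamental pair from Re and Im of e^((1+i)t)v: X_1 = e^(t)(cos(t)·(0,1) + sin(t)·(-1,-3)), X_2 = e^(t)(sin(t)·(0,1) - cos(t)·(-1,-3)).
General solution: K_1X_1 + K_2X_2.

x(t) = -K_1e^(t)sin(t) + K_2e^(t)cos(t), y(t) = -3K_1e^(t)sin(t) + K_1e^(t)cos(t) + K_2e^(t)sin(t) + 3K_2e^(t)cos(t)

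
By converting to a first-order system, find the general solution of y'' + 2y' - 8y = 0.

Let x_1 = y, x_2 = y'. Then x_1' = x_2 and x_2' = 8x_1 - 2x_2.
A = [[0,1],[8,-2]]; det(A-λI) = λ^2 + 2λ - 8.
Eigenvalues λ = -4, 2 with eigenvectors (1,-4), (1,2).

y(t) = c_1e^(-4t) + c_2e^(2t)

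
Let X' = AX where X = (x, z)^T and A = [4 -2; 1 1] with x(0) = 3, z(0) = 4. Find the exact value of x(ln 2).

4

A = [[4,-2],[1,1]]; eigenvalues λ = 2, 3.
Eigenvectors: (1,1) for λ=2, (-2,-1) for λ=3.
From the initial condition, c_1 = 5, c_2 = 1.
x(ln 2) = (5)(2^2)(1) + (1)(2^3)(-2) = 4.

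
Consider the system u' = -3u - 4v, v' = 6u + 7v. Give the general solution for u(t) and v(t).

Coefficient matrix A = [[-3, -4], [6, 7]].
Characteristic polynomial det(A - λI) = λ^2 - 4λ + 3 = 0.
Eigenvalues λ = 1, 3.
For λ=1: (A-λI) row 1 is [-4, -4], so an eigenvector is (-1, 1).
For λ=3: (A-λI) row 1 is [-6, -4], so an eigenvector is (2, -3).
General solution: C_1e^(t)(-1,1) + C_2e^(3t)(2,-3).

u(t) = -C_1e^(t) + 2C_2e^(3t), v(t) = C_1e^(t) - 3C_2e^(3t)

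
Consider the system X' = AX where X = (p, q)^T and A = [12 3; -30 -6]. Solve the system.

p(t) = c_1e^(3t)cos(3t) + c_2e^(3t)sin(3t), q(t) = -c_1e^(3t)sin(3t) - 3c_1e^(3t)cos(3t) - 3c_2e^(3t)sin(3t) + c_2e^(3t)cos(3t)

Coefficient matrix A = [[12, 3], [-30, -6]].
Characteristic polynomial det(A - λI) = λ^2 - 6λ + 18 = 0.
Eigenvalues λ = 3 ± 3i (complex conjugate pair).
For λ=3+3i: an eigenvector is (1,-3) - i(0,-1) = (1, -3 + i).
A real fundamental pair from Re and Im of e^((3+3i)t)v: X_1 = e^(3t)(cos(3t)·(1,-3) + sin(3t)·(0,-1)), X_2 = e^(3t)(sin(3t)·(1,-3) - cos(3t)·(0,-1)).
General solution: c_1X_1 + c_2X_2.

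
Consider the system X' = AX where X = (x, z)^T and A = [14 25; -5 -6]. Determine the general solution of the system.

x(t) = C_1e^(4t)sin(5t) - 2C_1e^(4t)cos(5t) - 2C_2e^(4t)sin(5t) - C_2e^(4t)cos(5t), z(t) = C_1e^(4t)cos(5t) + C_2e^(4t)sin(5t)

Coefficient matrix A = [[14, 25], [-5, -6]].
Characteristic polynomial det(A - λI) = λ^2 - 8λ + 41 = 0.
Eigenvalues λ = 4 ± 5i (complex conjugate pair).
For λ=4+5i: an eigenvector is (-2,1) - i(1,0) = (-2 - i, 1).
A real fundamental pair from Re and Im of e^((4+5i)t)v: X_1 = e^(4t)(cos(5t)·(-2,1) + sin(5t)·(1,0)), X_2 = e^(4t)(sin(5t)·(-2,1) - cos(5t)·(1,0)).
General solution: C_1X_1 + C_2X_2.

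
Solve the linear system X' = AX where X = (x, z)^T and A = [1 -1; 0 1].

Coefficient matrix A = [[1, -1], [0, 1]].
Characteristic polynomial det(A - λI) = λ^2 - 2λ + 1 = 0.
Single eigenvalue λ = 1 with algebraic multiplicity 2.
Eigenvector v = (1,0); generalized eigenvector w with (A-λI)w=v is (-1,-1).
General solution: e^(t)[K_1·v + K_2·(t·v + w)].

x(t) = K_1e^(t) + K_2te^(t) - K_2e^(t), z(t) = -K_2e^(t)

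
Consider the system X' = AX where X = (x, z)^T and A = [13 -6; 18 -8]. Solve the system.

Coefficient matrix A = [[13, -6], [18, -8]].
Characteristic polynomial det(A - λI) = λ^2 - 5λ + 4 = 0.
Eigenvalues λ = 1, 4.
For λ=1: (A-λI) row 1 is [12, -6], so an eigenvector is (-1, -2).
For λ=4: (A-λI) row 1 is [9, -6], so an eigenvector is (-2, -3).
General solution: c_1e^(t)(-1,-2) + c_2e^(4t)(-2,-3).

x(t) = -c_1e^(t) - 2c_2e^(4t), z(t) = -2c_1e^(t) - 3c_2e^(4t)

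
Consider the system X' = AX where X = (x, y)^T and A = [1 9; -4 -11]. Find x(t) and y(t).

x(t) = -3c_1e^(-5t) - 3c_2te^(-5t) - 2c_2e^(-5t), y(t) = 2c_1e^(-5t) + 2c_2te^(-5t) + c_2e^(-5t)

Coefficient matrix A = [[1, 9], [-4, -11]].
Characteristic polynomial det(A - λI) = λ^2 + 10λ + 25 = 0.
Single eigenvalue λ = -5 with algebraic multiplicity 2.
Eigenvector v = (-3,2); generalized eigenvector w with (A-λI)w=v is (-2,1).
General solution: e^(-5t)[c_1·v + c_2·(t·v + w)].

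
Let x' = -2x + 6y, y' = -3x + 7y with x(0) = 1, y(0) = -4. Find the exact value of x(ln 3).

A = [[-2,6],[-3,7]]; eigenvalues λ = 4, 1.
Eigenvectors: (-1,-1) for λ=4, (-2,-1) for λ=1.
From the initial condition, c_1 = 9, c_2 = -5.
x(ln 3) = (9)(3^4)(-1) + (-5)(3^1)(-2) = -699.

-699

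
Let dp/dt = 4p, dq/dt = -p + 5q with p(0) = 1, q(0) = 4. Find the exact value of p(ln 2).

A = [[4,0],[-1,5]]; eigenvalues λ = 4, 5.
Eigenvectors: (1,1) for λ=4, (0,-1) for λ=5.
From the initial condition, c_1 = 1, c_2 = -3.
p(ln 2) = (1)(2^4)(1) + (-3)(2^5)(0) = 16.

16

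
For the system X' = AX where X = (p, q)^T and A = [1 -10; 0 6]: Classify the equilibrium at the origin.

unstable node

A = [[1,-10],[0,6]]; det(A-λI) = λ^2 - 7λ + 6.
λ = 6, 1: both positive.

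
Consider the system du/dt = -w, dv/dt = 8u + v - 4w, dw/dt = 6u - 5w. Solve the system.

Coefficient matrix A = [[0, 0, -1], [8, 1, -4], [6, 0, -5]].
det(A - λI) = 0 gives eigenvalues λ = 1, -2, -3.
For λ=1: eigenvector (0,1,0).
For λ=-2: eigenvector (1,0,2).
For λ=-3: eigenvector (1,1,3).
General solution: K_1e^(t)(0,1,0) + K_2e^(-2t)(1,0,2) + K_3e^(-3t)(1,1,3).

u(t) = K_2e^(-2t) + K_3e^(-3t), v(t) = K_1e^(t) + K_3e^(-3t), w(t) = 2K_2e^(-2t) + 3K_3e^(-3t)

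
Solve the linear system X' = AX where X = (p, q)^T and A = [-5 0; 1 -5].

Coefficient matrix A = [[-5, 0], [1, -5]].
Characteristic polynomial det(A - λI) = λ^2 + 10λ + 25 = 0.
Single eigenvalue λ = -5 with algebraic multiplicity 2.
Eigenvector v = (0,-1); generalized eigenvector w with (A-λI)w=v is (-1,-2).
General solution: e^(-5t)[c_1·v + c_2·(t·v + w)].

p(t) = -c_2e^(-5t), q(t) = -c_1e^(-5t) - c_2te^(-5t) - 2c_2e^(-5t)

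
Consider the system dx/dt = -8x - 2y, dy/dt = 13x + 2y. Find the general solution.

Coefficient matrix A = [[-8, -2], [13, 2]].
Characteristic polynomial det(A - λI) = λ^2 + 6λ + 10 = 0.
Eigenvalues λ = -3 ± i (complex conjugate pair).
For λ=-3+i: an eigenvector is (-1,2) - i(1,-3) = (-1 - i, 2 + 3i).
A real fundamental pair from Re and Im of e^((-3+i)t)v: X_1 = e^(-3t)(cos(t)·(-1,2) + sin(t)·(1,-3)), X_2 = e^(-3t)(sin(t)·(-1,2) - cos(t)·(1,-3)).
General solution: K_1X_1 + K_2X_2.

x(t) = K_1e^(-3t)sin(t) - K_1e^(-3t)cos(t) - K_2e^(-3t)sin(t) - K_2e^(-3t)cos(t), y(t) = -3K_1e^(-3t)sin(t) + 2K_1e^(-3t)cos(t) + 2K_2e^(-3t)sin(t) + 3K_2e^(-3t)cos(t)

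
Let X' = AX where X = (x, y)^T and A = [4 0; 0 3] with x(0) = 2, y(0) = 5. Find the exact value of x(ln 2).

A = [[4,0],[0,3]]; eigenvalues λ = 3, 4.
Eigenvectors: (0,-1) for λ=3, (1,0) for λ=4.
From the initial condition, c_1 = -5, c_2 = 2.
x(ln 2) = (-5)(2^3)(0) + (2)(2^4)(1) = 32.

32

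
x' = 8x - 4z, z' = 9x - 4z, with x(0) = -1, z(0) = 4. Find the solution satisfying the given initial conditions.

x(t) = -22te^(2t) - e^(2t), z(t) = -33te^(2t) + 4e^(2t)

Coefficient matrix A = [[8, -4], [9, -4]].
Characteristic polynomial det(A - λI) = λ^2 - 4λ + 4 = 0.
Single eigenvalue λ = 2 with algebraic multiplicity 2.
Eigenvector v = (-2,-3); generalized eigenvector w with (A-λI)w=v is (1,2).
General solution: e^(2t)[c_1·v + c_2·(t·v + w)].
Applying x(0)=-1, z(0)=4 gives c_1=6, c_2=11.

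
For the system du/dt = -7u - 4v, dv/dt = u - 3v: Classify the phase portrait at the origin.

stable improper node

A = [[-7,-4],[1,-3]]; det(A-λI) = λ^2 + 10λ + 25.
repeated λ = -5 with a single eigenvector.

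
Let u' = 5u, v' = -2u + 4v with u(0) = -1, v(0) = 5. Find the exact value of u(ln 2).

A = [[5,0],[-2,4]]; eigenvalues λ = 5, 4.
Eigenvectors: (-1,2) for λ=5, (0,-1) for λ=4.
From the initial condition, c_1 = 1, c_2 = -3.
u(ln 2) = (1)(2^5)(-1) + (-3)(2^4)(0) = -32.

-32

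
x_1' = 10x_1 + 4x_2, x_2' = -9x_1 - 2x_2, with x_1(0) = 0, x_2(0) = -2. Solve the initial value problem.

Coefficient matrix A = [[10, 4], [-9, -2]].
Characteristic polynomial det(A - λI) = λ^2 - 8λ + 16 = 0.
Single eigenvalue λ = 4 with algebraic multiplicity 2.
Eigenvector v = (-2,3); generalized eigenvector w with (A-λI)w=v is (-1,1).
General solution: e^(4t)[C_1·v + C_2·(t·v + w)].
Applying x_1(0)=0, x_2(0)=-2 gives C_1=-2, C_2=4.

x_1(t) = -8te^(4t), x_2(t) = 12te^(4t) - 2e^(4t)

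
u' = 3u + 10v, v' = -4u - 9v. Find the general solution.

Coefficient matrix A = [[3, 10], [-4, -9]].
Characteristic polynomial det(A - λI) = λ^2 + 6λ + 13 = 0.
Eigenvalues λ = -3 ± 2i (complex conjugate pair).
For λ=-3+2i: an eigenvector is (-2,1) - i(-1,1) = (-2 + i, 1 - i).
A real fundamental pair from Re and Im of e^((-3+2i)t)v: X_1 = e^(-3t)(cos(2t)·(-2,1) + sin(2t)·(-1,1)), X_2 = e^(-3t)(sin(2t)·(-2,1) - cos(2t)·(-1,1)).
General solution: K_1X_1 + K_2X_2.

u(t) = -K_1e^(-3t)sin(2t) - 2K_1e^(-3t)cos(2t) - 2K_2e^(-3t)sin(2t) + K_2e^(-3t)cos(2t), v(t) = K_1e^(-3t)sin(2t) + K_1e^(-3t)cos(2t) + K_2e^(-3t)sin(2t) - K_2e^(-3t)cos(2t)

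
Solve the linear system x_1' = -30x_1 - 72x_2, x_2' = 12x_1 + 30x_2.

Coefficient matrix A = [[-30, -72], [12, 30]].
Characteristic polynomial det(A - λI) = λ^2 - 36 = 0.
Eigenvalues λ = -6, 6.
For λ=-6: (A-λI) row 1 is [-24, -72], so an eigenvector is (-3, 1).
For λ=6: (A-λI) row 1 is [-36, -72], so an eigenvector is (-2, 1).
General solution: K_1e^(-6t)(-3,1) + K_2e^(6t)(-2,1).

x_1(t) = -3K_1e^(-6t) - 2K_2e^(6t), x_2(t) = K_1e^(-6t) + K_2e^(6t)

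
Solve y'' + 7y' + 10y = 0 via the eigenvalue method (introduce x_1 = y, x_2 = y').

Let x_1 = y, x_2 = y'. Then x_1' = x_2 and x_2' = -10x_1 - 7x_2.
A = [[0,1],[-10,-7]]; det(A-λI) = λ^2 + 7λ + 10.
Eigenvalues λ = -5, -2 with eigenvectors (1,-5), (1,-2).

y(t) = C_1e^(-5t) + C_2e^(-2t)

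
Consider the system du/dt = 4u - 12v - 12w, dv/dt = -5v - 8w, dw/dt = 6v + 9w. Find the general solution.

u(t) = 4C_2e^(t) + C_3e^(4t), v(t) = -C_1e^(3t) + 4C_2e^(t), w(t) = C_1e^(3t) - 3C_2e^(t)

Coefficient matrix A = [[4, -12, -12], [0, -5, -8], [0, 6, 9]].
det(A - λI) = 0 gives eigenvalues λ = 3, 1, 4.
For λ=3: eigenvector (0,-1,1).
For λ=1: eigenvector (4,4,-3).
For λ=4: eigenvector (1,0,0).
General solution: C_1e^(3t)(0,-1,1) + C_2e^(t)(4,4,-3) + C_3e^(4t)(1,0,0).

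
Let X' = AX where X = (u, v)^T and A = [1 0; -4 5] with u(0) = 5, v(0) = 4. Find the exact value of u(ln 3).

A = [[1,0],[-4,5]]; eigenvalues λ = 1, 5.
Eigenvectors: (1,1) for λ=1, (0,-1) for λ=5.
From the initial condition, c_1 = 5, c_2 = 1.
u(ln 3) = (5)(3^1)(1) + (1)(3^5)(0) = 15.

15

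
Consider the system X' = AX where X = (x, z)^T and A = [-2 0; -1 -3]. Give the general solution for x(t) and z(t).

x(t) = -C_2e^(-2t), z(t) = -C_1e^(-3t) + C_2e^(-2t)

Coefficient matrix A = [[-2, 0], [-1, -3]].
Characteristic polynomial det(A - λI) = λ^2 + 5λ + 6 = 0.
Eigenvalues λ = -3, -2.
For λ=-3: (A-λI) row 1 is [1, 0], so an eigenvector is (0, -1).
For λ=-2: (A-λI) row 2 is [-1, -1], so an eigenvector is (-1, 1).
General solution: C_1e^(-3t)(0,-1) + C_2e^(-2t)(-1,1).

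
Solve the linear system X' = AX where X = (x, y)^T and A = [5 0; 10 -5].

Coefficient matrix A = [[5, 0], [10, -5]].
Characteristic polynomial det(A - λI) = λ^2 - 25 = 0.
Eigenvalues λ = 5, -5.
For λ=5: (A-λI) row 2 is [10, -10], so an eigenvector is (1, 1).
For λ=-5: (A-λI) row 1 is [10, 0], so an eigenvector is (0, -1).
General solution: C_1e^(5t)(1,1) + C_2e^(-5t)(0,-1).

x(t) = C_1e^(5t), y(t) = C_1e^(5t) - C_2e^(-5t)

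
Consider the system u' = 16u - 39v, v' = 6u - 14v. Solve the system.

u(t) = 2c_1e^(t)sin(3t) + 3c_1e^(t)cos(3t) + 3c_2e^(t)sin(3t) - 2c_2e^(t)cos(3t), v(t) = c_1e^(t)sin(3t) + c_1e^(t)cos(3t) + c_2e^(t)sin(3t) - c_2e^(t)cos(3t)

Coefficient matrix A = [[16, -39], [6, -14]].
Characteristic polynomial det(A - λI) = λ^2 - 2λ + 10 = 0.
Eigenvalues λ = 1 ± 3i (complex conjugate pair).
For λ=1+3i: an eigenvector is (3,1) - i(2,1) = (3 - 2i, 1 - i).
A real fundamental pair from Re and Im of e^((1+3i)t)v: X_1 = e^(t)(cos(3t)·(3,1) + sin(3t)·(2,1)), X_2 = e^(t)(sin(3t)·(3,1) - cos(3t)·(2,1)).
General solution: c_1X_1 + c_2X_2.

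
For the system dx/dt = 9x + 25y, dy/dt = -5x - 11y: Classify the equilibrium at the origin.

stable spiral

A = [[9,25],[-5,-11]]; det(A-λI) = λ^2 + 2λ + 26.
λ = -1 ± 5i: negative real part.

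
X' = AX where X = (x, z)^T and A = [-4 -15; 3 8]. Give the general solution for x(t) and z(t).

Coefficient matrix A = [[-4, -15], [3, 8]].
Characteristic polynomial det(A - λI) = λ^2 - 4λ + 13 = 0.
Eigenvalues λ = 2 ± 3i (complex conjugate pair).
For λ=2+3i: an eigenvector is (-2,1) - i(-1,0) = (-2 + i, 1).
A real fundamental pair from Re and Im of e^((2+3i)t)v: X_1 = e^(2t)(cos(3t)·(-2,1) + sin(3t)·(-1,0)), X_2 = e^(2t)(sin(3t)·(-2,1) - cos(3t)·(-1,0)).
General solution: C_1X_1 + C_2X_2.

x(t) = -C_1e^(2t)sin(3t) - 2C_1e^(2t)cos(3t) - 2C_2e^(2t)sin(3t) + C_2e^(2t)cos(3t), z(t) = C_1e^(2t)cos(3t) + C_2e^(2t)sin(3t)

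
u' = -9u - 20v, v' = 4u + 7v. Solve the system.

Coefficient matrix A = [[-9, -20], [4, 7]].
Characteristic polynomial det(A - λI) = λ^2 + 2λ + 17 = 0.
Eigenvalues λ = -1 ± 4i (complex conjugate pair).
For λ=-1+4i: an eigenvector is (1,0) - i(-2,1) = (1 + 2i, 0 - i).
A real fundamental pair from Re and Im of e^((-1+4i)t)v: X_1 = e^(-t)(cos(4t)·(1,0) + sin(4t)·(-2,1)), X_2 = e^(-t)(sin(4t)·(1,0) - cos(4t)·(-2,1)).
General solution: K_1X_1 + K_2X_2.

u(t) = -2K_1e^(-t)sin(4t) + K_1e^(-t)cos(4t) + K_2e^(-t)sin(4t) + 2K_2e^(-t)cos(4t), v(t) = K_1e^(-t)sin(4t) - K_2e^(-t)cos(4t)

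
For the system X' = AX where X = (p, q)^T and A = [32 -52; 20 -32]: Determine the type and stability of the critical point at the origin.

center

A = [[32,-52],[20,-32]]; det(A-λI) = λ^2 + 16.
λ = 0 ± 4i: zero real part.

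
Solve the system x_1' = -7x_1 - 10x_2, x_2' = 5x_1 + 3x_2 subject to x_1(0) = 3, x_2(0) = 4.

Coefficient matrix A = [[-7, -10], [5, 3]].
Characteristic polynomial det(A - λI) = λ^2 + 4λ + 29 = 0.
Eigenvalues λ = -2 ± 5i (complex conjugate pair).
For λ=-2+5i: an eigenvector is (-1,1) - i(-1,0) = (-1 + i, 1).
A real fundamental pair from Re and Im of e^((-2+5i)t)v: X_1 = e^(-2t)(cos(5t)·(-1,1) + sin(5t)·(-1,0)), X_2 = e^(-2t)(sin(5t)·(-1,1) - cos(5t)·(-1,0)).
General solution: K_1X_1 + K_2X_2.
Applying x_1(0)=3, x_2(0)=4 gives K_1=4, K_2=7.

x_1(t) = -11e^(-2t)sin(5t) + 3e^(-2t)cos(5t), x_2(t) = 7e^(-2t)sin(5t) + 4e^(-2t)cos(5t)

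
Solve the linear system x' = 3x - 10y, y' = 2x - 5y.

x(t) = K_1e^(-t)sin(2t) - 2K_1e^(-t)cos(2t) - 2K_2e^(-t)sin(2t) - K_2e^(-t)cos(2t), y(t) = -K_1e^(-t)cos(2t) - K_2e^(-t)sin(2t)

Coefficient matrix A = [[3, -10], [2, -5]].
Characteristic polynomial det(A - λI) = λ^2 + 2λ + 5 = 0.
Eigenvalues λ = -1 ± 2i (complex conjugate pair).
For λ=-1+2i: an eigenvector is (-2,-1) - i(1,0) = (-2 - i, -1).
A real fundamental pair from Re and Im of e^((-1+2i)t)v: X_1 = e^(-t)(cos(2t)·(-2,-1) + sin(2t)·(1,0)), X_2 = e^(-t)(sin(2t)·(-2,-1) - cos(2t)·(1,0)).
General solution: K_1X_1 + K_2X_2.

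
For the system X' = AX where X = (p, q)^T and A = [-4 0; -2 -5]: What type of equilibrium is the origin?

A = [[-4,0],[-2,-5]]; det(A-λI) = λ^2 + 9λ + 20.
λ = -4, -5: both negative.

stable node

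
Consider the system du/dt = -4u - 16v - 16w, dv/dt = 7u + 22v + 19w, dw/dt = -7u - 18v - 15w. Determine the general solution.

u(t) = C_1e^(-4t) - 2C_2e^(4t), v(t) = -C_1e^(-4t) + 5C_2e^(4t) + C_3e^(3t), w(t) = C_1e^(-4t) - 4C_2e^(4t) - C_3e^(3t)

Coefficient matrix A = [[-4, -16, -16], [7, 22, 19], [-7, -18, -15]].
det(A - λI) = 0 gives eigenvalues λ = -4, 4, 3.
For λ=-4: eigenvector (1,-1,1).
For λ=4: eigenvector (-2,5,-4).
For λ=3: eigenvector (0,1,-1).
General solution: C_1e^(-4t)(1,-1,1) + C_2e^(4t)(-2,5,-4) + C_3e^(3t)(0,1,-1).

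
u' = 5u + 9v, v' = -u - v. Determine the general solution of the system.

Coefficient matrix A = [[5, 9], [-1, -1]].
Characteristic polynomial det(A - λI) = λ^2 - 4λ + 4 = 0.
Single eigenvalue λ = 2 with algebraic multiplicity 2.
Eigenvector v = (3,-1); generalized eigenvector w with (A-λI)w=v is (-2,1).
General solution: e^(2t)[K_1·v + K_2·(t·v + w)].

u(t) = 3K_1e^(2t) + 3K_2te^(2t) - 2K_2e^(2t), v(t) = -K_1e^(2t) - K_2te^(2t) + K_2e^(2t)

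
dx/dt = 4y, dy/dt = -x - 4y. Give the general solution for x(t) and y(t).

x(t) = -2c_1e^(-2t) - 2c_2te^(-2t) + c_2e^(-2t), y(t) = c_1e^(-2t) + c_2te^(-2t) - c_2e^(-2t)

Coefficient matrix A = [[0, 4], [-1, -4]].
Characteristic polynomial det(A - λI) = λ^2 + 4λ + 4 = 0.
Single eigenvalue λ = -2 with algebraic multiplicity 2.
Eigenvector v = (-2,1); generalized eigenvector w with (A-λI)w=v is (1,-1).
General solution: e^(-2t)[c_1·v + c_2·(t·v + w)].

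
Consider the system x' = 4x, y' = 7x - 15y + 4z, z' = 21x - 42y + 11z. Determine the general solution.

x(t) = C_1e^(4t), y(t) = C_1e^(4t) + C_2e^(-3t) + 2C_3e^(-t), z(t) = 3C_1e^(4t) + 3C_2e^(-3t) + 7C_3e^(-t)

Coefficient matrix A = [[4, 0, 0], [7, -15, 4], [21, -42, 11]].
det(A - λI) = 0 gives eigenvalues λ = 4, -3, -1.
For λ=4: eigenvector (1,1,3).
For λ=-3: eigenvector (0,1,3).
For λ=-1: eigenvector (0,2,7).
General solution: C_1e^(4t)(1,1,3) + C_2e^(-3t)(0,1,3) + C_3e^(-t)(0,2,7).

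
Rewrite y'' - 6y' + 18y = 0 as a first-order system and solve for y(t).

Let x_1 = y, x_2 = y'. Then x_1' = x_2 and x_2' = -18x_1 + 6x_2.
A = [[0,1],[-18,6]]; det(A-λI) = λ^2 - 6λ + 18.
Eigenvalues λ = 3 ± 3i.

y(t) = K_1e^(3t)cos(3t) + K_2e^(3t)sin(3t)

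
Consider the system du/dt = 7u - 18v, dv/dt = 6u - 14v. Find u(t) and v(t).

Coefficient matrix A = [[7, -18], [6, -14]].
Characteristic polynomial det(A - λI) = λ^2 + 7λ + 10 = 0.
Eigenvalues λ = -5, -2.
For λ=-5: (A-λI) row 1 is [12, -18], so an eigenvector is (3, 2).
For λ=-2: (A-λI) row 1 is [9, -18], so an eigenvector is (-2, -1).
General solution: C_1e^(-5t)(3,2) + C_2e^(-2t)(-2,-1).

u(t) = 3C_1e^(-5t) - 2C_2e^(-2t), v(t) = 2C_1e^(-5t) - C_2e^(-2t)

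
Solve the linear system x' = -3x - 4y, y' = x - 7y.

Coefficient matrix A = [[-3, -4], [1, -7]].
Characteristic polynomial det(A - λI) = λ^2 + 10λ + 25 = 0.
Single eigenvalue λ = -5 with algebraic multiplicity 2.
Eigenvector v = (2,1); generalized eigenvector w with (A-λI)w=v is (-3,-2).
General solution: e^(-5t)[C_1·v + C_2·(t·v + w)].

x(t) = 2C_1e^(-5t) + 2C_2te^(-5t) - 3C_2e^(-5t), y(t) = C_1e^(-5t) + C_2te^(-5t) - 2C_2e^(-5t)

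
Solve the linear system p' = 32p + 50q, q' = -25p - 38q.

Coefficient matrix A = [[32, 50], [-25, -38]].
Characteristic polynomial det(A - λI) = λ^2 + 6λ + 34 = 0.
Eigenvalues λ = -3 ± 5i (complex conjugate pair).
For λ=-3+5i: an eigenvector is (3,-2) - i(1,-1) = (3 - i, -2 + i).
A real fundamental pair from Re and Im of e^((-3+5i)t)v: X_1 = e^(-3t)(cos(5t)·(3,-2) + sin(5t)·(1,-1)), X_2 = e^(-3t)(sin(5t)·(3,-2) - cos(5t)·(1,-1)).
General solution: c_1X_1 + c_2X_2.

p(t) = c_1e^(-3t)sin(5t) + 3c_1e^(-3t)cos(5t) + 3c_2e^(-3t)sin(5t) - c_2e^(-3t)cos(5t), q(t) = -c_1e^(-3t)sin(5t) - 2c_1e^(-3t)cos(5t) - 2c_2e^(-3t)sin(5t) + c_2e^(-3t)cos(5t)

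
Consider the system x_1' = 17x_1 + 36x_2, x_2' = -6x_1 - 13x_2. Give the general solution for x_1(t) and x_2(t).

x_1(t) = -3C_1e^(5t) + 2C_2e^(-t), x_2(t) = C_1e^(5t) - C_2e^(-t)

Coefficient matrix A = [[17, 36], [-6, -13]].
Characteristic polynomial det(A - λI) = λ^2 - 4λ - 5 = 0.
Eigenvalues λ = 5, -1.
For λ=5: (A-λI) row 1 is [12, 36], so an eigenvector is (-3, 1).
For λ=-1: (A-λI) row 1 is [18, 36], so an eigenvector is (2, -1).
General solution: C_1e^(5t)(-3,1) + C_2e^(-t)(2,-1).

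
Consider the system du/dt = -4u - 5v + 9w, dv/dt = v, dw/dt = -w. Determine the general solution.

Coefficient matrix A = [[-4, -5, 9], [0, 1, 0], [0, 0, -1]].
det(A - λI) = 0 gives eigenvalues λ = -4, 1, -1.
For λ=-4: eigenvector (1,0,0).
For λ=1: eigenvector (-1,1,0).
For λ=-1: eigenvector (3,0,1).
General solution: C_1e^(-4t)(1,0,0) + C_2e^(t)(-1,1,0) + C_3e^(-t)(3,0,1).

u(t) = C_1e^(-4t) - C_2e^(t) + 3C_3e^(-t), v(t) = C_2e^(t), w(t) = C_3e^(-t)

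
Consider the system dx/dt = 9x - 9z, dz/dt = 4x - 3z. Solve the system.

x(t) = 3K_1e^(3t) + 3K_2te^(3t) + 2K_2e^(3t), z(t) = 2K_1e^(3t) + 2K_2te^(3t) + K_2e^(3t)

Coefficient matrix A = [[9, -9], [4, -3]].
Characteristic polynomial det(A - λI) = λ^2 - 6λ + 9 = 0.
Single eigenvalue λ = 3 with algebraic multiplicity 2.
Eigenvector v = (3,2); generalized eigenvector w with (A-λI)w=v is (2,1).
General solution: e^(3t)[K_1·v + K_2·(t·v + w)].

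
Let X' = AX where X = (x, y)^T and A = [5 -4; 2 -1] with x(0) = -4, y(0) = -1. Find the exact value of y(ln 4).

A = [[5,-4],[2,-1]]; eigenvalues λ = 1, 3.
Eigenvectors: (-1,-1) for λ=1, (2,1) for λ=3.
From the initial condition, c_1 = -2, c_2 = -3.
y(ln 4) = (-2)(4^1)(-1) + (-3)(4^3)(1) = -184.

-184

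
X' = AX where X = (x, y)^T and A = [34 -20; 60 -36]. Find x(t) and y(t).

Coefficient matrix A = [[34, -20], [60, -36]].
Characteristic polynomial det(A - λI) = λ^2 + 2λ - 24 = 0.
Eigenvalues λ = 4, -6.
For λ=4: (A-λI) row 1 is [30, -20], so an eigenvector is (2, 3).
For λ=-6: (A-λI) row 1 is [40, -20], so an eigenvector is (-1, -2).
General solution: K_1e^(4t)(2,3) + K_2e^(-6t)(-1,-2).

x(t) = 2K_1e^(4t) - K_2e^(-6t), y(t) = 3K_1e^(4t) - 2K_2e^(-6t)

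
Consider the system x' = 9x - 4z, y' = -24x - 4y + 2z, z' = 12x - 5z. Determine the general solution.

Coefficient matrix A = [[9, 0, -4], [-24, -4, 2], [12, 0, -5]].
det(A - λI) = 0 gives eigenvalues λ = 3, -4, 1.
For λ=3: eigenvector (-2,6,-3).
For λ=-4: eigenvector (0,1,0).
For λ=1: eigenvector (1,-4,2).
General solution: c_1e^(3t)(-2,6,-3) + c_2e^(-4t)(0,1,0) + c_3e^(t)(1,-4,2).

x(t) = -2c_1e^(3t) + c_3e^(t), y(t) = 6c_1e^(3t) + c_2e^(-4t) - 4c_3e^(t), z(t) = -3c_1e^(3t) + 2c_3e^(t)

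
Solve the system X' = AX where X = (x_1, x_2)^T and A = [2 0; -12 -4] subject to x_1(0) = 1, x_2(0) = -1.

Coefficient matrix A = [[2, 0], [-12, -4]].
Characteristic polynomial det(A - λI) = λ^2 + 2λ - 8 = 0.
Eigenvalues λ = -4, 2.
For λ=-4: (A-λI) row 1 is [6, 0], so an eigenvector is (0, 1).
For λ=2: (A-λI) row 2 is [-12, -6], so an eigenvector is (1, -2).
General solution: C_1e^(-4t)(0,1) + C_2e^(2t)(1,-2).
Applying x_1(0)=1, x_2(0)=-1 gives C_1=1, C_2=1.

x_1(t) = e^(2t), x_2(t) = -2e^(2t) + e^(-4t)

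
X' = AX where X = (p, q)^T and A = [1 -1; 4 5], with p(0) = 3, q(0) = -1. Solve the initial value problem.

Coefficient matrix A = [[1, -1], [4, 5]].
Characteristic polynomial det(A - λI) = λ^2 - 6λ + 9 = 0.
Single eigenvalue λ = 3 with algebraic multiplicity 2.
Eigenvector v = (1,-2); generalized eigenvector w with (A-λI)w=v is (0,-1).
General solution: e^(3t)[c_1·v + c_2·(t·v + w)].
Applying p(0)=3, q(0)=-1 gives c_1=3, c_2=-5.

p(t) = -5te^(3t) + 3e^(3t), q(t) = 10te^(3t) - e^(3t)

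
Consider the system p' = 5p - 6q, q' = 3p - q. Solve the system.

p(t) = -K_1e^(2t)sin(3t) + K_1e^(2t)cos(3t) + K_2e^(2t)sin(3t) + K_2e^(2t)cos(3t), q(t) = K_1e^(2t)cos(3t) + K_2e^(2t)sin(3t)

Coefficient matrix A = [[5, -6], [3, -1]].
Characteristic polynomial det(A - λI) = λ^2 - 4λ + 13 = 0.
Eigenvalues λ = 2 ± 3i (complex conjugate pair).
For λ=2+3i: an eigenvector is (1,1) - i(-1,0) = (1 + i, 1).
A real fundamental pair from Re and Im of e^((2+3i)t)v: X_1 = e^(2t)(cos(3t)·(1,1) + sin(3t)·(-1,0)), X_2 = e^(2t)(sin(3t)·(1,1) - cos(3t)·(-1,0)).
General solution: K_1X_1 + K_2X_2.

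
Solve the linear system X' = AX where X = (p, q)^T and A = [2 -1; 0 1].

Coefficient matrix A = [[2, -1], [0, 1]].
Characteristic polynomial det(A - λI) = λ^2 - 3λ + 2 = 0.
Eigenvalues λ = 2, 1.
For λ=2: (A-λI) row 1 is [0, -1], so an eigenvector is (1, 0).
For λ=1: (A-λI) row 1 is [1, -1], so an eigenvector is (-1, -1).
General solution: c_1e^(2t)(1,0) + c_2e^(t)(-1,-1).

p(t) = c_1e^(2t) - c_2e^(t), q(t) = -c_2e^(t)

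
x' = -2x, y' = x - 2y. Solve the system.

Coefficient matrix A = [[-2, 0], [1, -2]].
Characteristic polynomial det(A - λI) = λ^2 + 4λ + 4 = 0.
Single eigenvalue λ = -2 with algebraic multiplicity 2.
Eigenvector v = (0,1); generalized eigenvector w with (A-λI)w=v is (1,2).
General solution: e^(-2t)[c_1·v + c_2·(t·v + w)].

x(t) = c_2e^(-2t), y(t) = c_1e^(-2t) + c_2te^(-2t) + 2c_2e^(-2t)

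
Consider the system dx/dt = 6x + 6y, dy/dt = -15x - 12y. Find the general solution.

x(t) = -C_1e^(-3t)sin(3t) + C_1e^(-3t)cos(3t) + C_2e^(-3t)sin(3t) + C_2e^(-3t)cos(3t), y(t) = C_1e^(-3t)sin(3t) - 2C_1e^(-3t)cos(3t) - 2C_2e^(-3t)sin(3t) - C_2e^(-3t)cos(3t)

Coefficient matrix A = [[6, 6], [-15, -12]].
Characteristic polynomial det(A - λI) = λ^2 + 6λ + 18 = 0.
Eigenvalues λ = -3 ± 3i (complex conjugate pair).
For λ=-3+3i: an eigenvector is (1,-2) - i(-1,1) = (1 + i, -2 - i).
A real fundamental pair from Re and Im of e^((-3+3i)t)v: X_1 = e^(-3t)(cos(3t)·(1,-2) + sin(3t)·(-1,1)), X_2 = e^(-3t)(sin(3t)·(1,-2) - cos(3t)·(-1,1)).
General solution: C_1X_1 + C_2X_2.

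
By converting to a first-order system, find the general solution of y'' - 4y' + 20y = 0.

Let x_1 = y, x_2 = y'. Then x_1' = x_2 and x_2' = -20x_1 + 4x_2.
A = [[0,1],[-20,4]]; det(A-λI) = λ^2 - 4λ + 20.
Eigenvalues λ = 2 ± 4i.

y(t) = C_1e^(2t)cos(4t) + C_2e^(2t)sin(4t)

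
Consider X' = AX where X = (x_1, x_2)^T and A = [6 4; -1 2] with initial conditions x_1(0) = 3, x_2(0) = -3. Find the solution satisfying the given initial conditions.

x_1(t) = -6te^(4t) + 3e^(4t), x_2(t) = 3te^(4t) - 3e^(4t)

Coefficient matrix A = [[6, 4], [-1, 2]].
Characteristic polynomial det(A - λI) = λ^2 - 8λ + 16 = 0.
Single eigenvalue λ = 4 with algebraic multiplicity 2.
Eigenvector v = (2,-1); generalized eigenvector w with (A-λI)w=v is (3,-1).
General solution: e^(4t)[c_1·v + c_2·(t·v + w)].
Applying x_1(0)=3, x_2(0)=-3 gives c_1=6, c_2=-3.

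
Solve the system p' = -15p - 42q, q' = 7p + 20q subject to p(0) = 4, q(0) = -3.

Coefficient matrix A = [[-15, -42], [7, 20]].
Characteristic polynomial det(A - λI) = λ^2 - 5λ - 6 = 0.
Eigenvalues λ = 6, -1.
For λ=6: (A-λI) row 1 is [-21, -42], so an eigenvector is (2, -1).
For λ=-1: (A-λI) row 1 is [-14, -42], so an eigenvector is (-3, 1).
General solution: C_1e^(6t)(2,-1) + C_2e^(-t)(-3,1).
Applying p(0)=4, q(0)=-3 gives C_1=5, C_2=2.

p(t) = 10e^(6t) - 6e^(-t), q(t) = -5e^(6t) + 2e^(-t)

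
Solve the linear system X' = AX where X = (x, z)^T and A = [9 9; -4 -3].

x(t) = -3c_1e^(3t) - 3c_2te^(3t) + c_2e^(3t), z(t) = 2c_1e^(3t) + 2c_2te^(3t) - c_2e^(3t)

Coefficient matrix A = [[9, 9], [-4, -3]].
Characteristic polynomial det(A - λI) = λ^2 - 6λ + 9 = 0.
Single eigenvalue λ = 3 with algebraic multiplicity 2.
Eigenvector v = (-3,2); generalized eigenvector w with (A-λI)w=v is (1,-1).
General solution: e^(3t)[c_1·v + c_2·(t·v + w)].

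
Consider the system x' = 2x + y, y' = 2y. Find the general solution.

x(t) = c_1e^(2t) + c_2te^(2t) + 3c_2e^(2t), y(t) = c_2e^(2t)

Coefficient matrix A = [[2, 1], [0, 2]].
Characteristic polynomial det(A - λI) = λ^2 - 4λ + 4 = 0.
Single eigenvalue λ = 2 with algebraic multiplicity 2.
Eigenvector v = (1,0); generalized eigenvector w with (A-λI)w=v is (3,1).
General solution: e^(2t)[c_1·v + c_2·(t·v + w)].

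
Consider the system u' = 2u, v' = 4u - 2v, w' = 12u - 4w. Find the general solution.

u(t) = K_2e^(2t), v(t) = K_1e^(-2t) + K_2e^(2t), w(t) = 2K_2e^(2t) + K_3e^(-4t)

Coefficient matrix A = [[2, 0, 0], [4, -2, 0], [12, 0, -4]].
det(A - λI) = 0 gives eigenvalues λ = -2, 2, -4.
For λ=-2: eigenvector (0,1,0).
For λ=2: eigenvector (1,1,2).
For λ=-4: eigenvector (0,0,1).
General solution: K_1e^(-2t)(0,1,0) + K_2e^(2t)(1,1,2) + K_3e^(-4t)(0,0,1).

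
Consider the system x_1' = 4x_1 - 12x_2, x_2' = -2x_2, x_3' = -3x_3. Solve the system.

Coefficient matrix A = [[4, -12, 0], [0, -2, 0], [0, 0, -3]].
det(A - λI) = 0 gives eigenvalues λ = -3, 4, -2.
For λ=-3: eigenvector (0,0,1).
For λ=4: eigenvector (-1,0,0).
For λ=-2: eigenvector (2,1,0).
General solution: c_1e^(-3t)(0,0,1) + c_2e^(4t)(-1,0,0) + c_3e^(-2t)(2,1,0).

x_1(t) = -c_2e^(4t) + 2c_3e^(-2t), x_2(t) = c_3e^(-2t), x_3(t) = c_1e^(-3t)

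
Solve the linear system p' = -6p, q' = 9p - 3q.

Coefficient matrix A = [[-6, 0], [9, -3]].
Characteristic polynomial det(A - λI) = λ^2 + 9λ + 18 = 0.
Eigenvalues λ = -3, -6.
For λ=-3: (A-λI) row 1 is [-3, 0], so an eigenvector is (0, 1).
For λ=-6: (A-λI) row 2 is [9, 3], so an eigenvector is (-1, 3).
General solution: c_1e^(-3t)(0,1) + c_2e^(-6t)(-1,3).

p(t) = -c_2e^(-6t), q(t) = c_1e^(-3t) + 3c_2e^(-6t)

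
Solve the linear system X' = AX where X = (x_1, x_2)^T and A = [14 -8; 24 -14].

x_1(t) = -2C_1e^(2t) - C_2e^(-2t), x_2(t) = -3C_1e^(2t) - 2C_2e^(-2t)

Coefficient matrix A = [[14, -8], [24, -14]].
Characteristic polynomial det(A - λI) = λ^2 - 4 = 0.
Eigenvalues λ = 2, -2.
For λ=2: (A-λI) row 1 is [12, -8], so an eigenvector is (-2, -3).
For λ=-2: (A-λI) row 1 is [16, -8], so an eigenvector is (-1, -2).
General solution: C_1e^(2t)(-2,-3) + C_2e^(-2t)(-1,-2).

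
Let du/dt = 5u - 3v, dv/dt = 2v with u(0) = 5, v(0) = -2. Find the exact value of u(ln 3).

1683

A = [[5,-3],[0,2]]; eigenvalues λ = 2, 5.
Eigenvectors: (-1,-1) for λ=2, (1,0) for λ=5.
From the initial condition, c_1 = 2, c_2 = 7.
u(ln 3) = (2)(3^2)(-1) + (7)(3^5)(1) = 1683.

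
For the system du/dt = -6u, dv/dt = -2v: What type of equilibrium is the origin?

stable node

A = [[-6,0],[0,-2]]; det(A-λI) = λ^2 + 8λ + 12.
λ = -2, -6: both negative.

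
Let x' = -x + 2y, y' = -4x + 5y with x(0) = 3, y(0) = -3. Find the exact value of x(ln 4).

-348

A = [[-1,2],[-4,5]]; eigenvalues λ = 3, 1.
Eigenvectors: (-1,-2) for λ=3, (1,1) for λ=1.
From the initial condition, c_1 = 6, c_2 = 9.
x(ln 4) = (6)(4^3)(-1) + (9)(4^1)(1) = -348.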